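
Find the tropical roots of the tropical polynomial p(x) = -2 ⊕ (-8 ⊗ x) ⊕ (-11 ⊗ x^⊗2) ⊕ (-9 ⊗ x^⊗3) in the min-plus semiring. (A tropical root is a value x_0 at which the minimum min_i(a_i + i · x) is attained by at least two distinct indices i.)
Roots: {-2, 3, 6}

Each tropical root is a break point of the lower envelope of the lines y = a_i + i · x (there are 4 lines, with slopes 0, 1, ..., 3). Only the lines that attain the minimum somewhere contribute to roots; other lines are dominated. Here the surviving (envelope) indices are i = 3, i = 2, i = 1, i = 0.
Intersections between consecutive envelope lines give the roots: for adjacent envelope indices i < j the intersection is x = (a_i − a_j) / (j − i). Reading off the sorted break points: {-2, 3, 6}.
Verification: at each break x_0, at least two indices attain the minimum of min_i(a_i + i · x_0).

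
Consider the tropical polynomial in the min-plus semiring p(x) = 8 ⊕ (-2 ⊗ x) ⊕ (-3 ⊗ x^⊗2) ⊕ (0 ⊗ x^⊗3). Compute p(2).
p(2) = 0

A tropical monomial a ⊗ x^⊗i evaluates to a + i · x. Evaluating each term at x = 2:
  Term 0 contributes 8 + 0 · 2 = 8
  Term 1 contributes -2 + 1 · 2 = 0
  Term 2 contributes -3 + 2 · 2 = 1
  Term 3 contributes 0 + 3 · 2 = 6
p(2) = ⊕ of these = min[8, 0, 1, 6] = 0.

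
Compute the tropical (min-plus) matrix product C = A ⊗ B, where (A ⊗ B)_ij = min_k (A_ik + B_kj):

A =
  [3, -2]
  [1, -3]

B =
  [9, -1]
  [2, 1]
A ⊗ B =
  [0, -1]
  [-1, -2]

Apply the min-plus product entry-by-entry:
  C[0][0] = min over k of (A[0][0] + B[0][0] = 3 + 9 = 12, A[0][1] + B[1][0] = -2 + 2 = 0) = 0 (attained at k = 1)
  C[0][1] = min over k of (A[0][0] + B[0][1] = 3 + -1 = 2, A[0][1] + B[1][1] = -2 + 1 = -1) = -1 (attained at k = 1)
  C[1][0] = min over k of (A[1][0] + B[0][0] = 1 + 9 = 10, A[1][1] + B[1][0] = -3 + 2 = -1) = -1 (attained at k = 1)
  C[1][1] = min over k of (A[1][0] + B[0][1] = 1 + -1 = 0, A[1][1] + B[1][1] = -3 + 1 = -2) = -2 (attained at k = 1)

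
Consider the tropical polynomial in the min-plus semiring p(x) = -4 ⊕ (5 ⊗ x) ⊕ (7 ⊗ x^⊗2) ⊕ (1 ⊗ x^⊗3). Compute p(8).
p(8) = -4

A tropical monomial a ⊗ x^⊗i evaluates to a + i · x. Evaluating each term at x = 8:
  Term 0 contributes -4 + 0 · 8 = -4
  Term 1 contributes 5 + 1 · 8 = 13
  Term 2 contributes 7 + 2 · 8 = 23
  Term 3 contributes 1 + 3 · 8 = 25
p(8) = ⊕ of these = min[-4, 13, 23, 25] = -4.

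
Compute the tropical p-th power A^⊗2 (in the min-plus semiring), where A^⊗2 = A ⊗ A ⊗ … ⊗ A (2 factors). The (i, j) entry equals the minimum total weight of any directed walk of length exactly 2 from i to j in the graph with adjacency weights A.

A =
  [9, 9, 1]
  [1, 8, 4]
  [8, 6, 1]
A^⊗2 =
  [9, 7, 2]
  [9, 10, 2]
  [7, 7, 2]

Each entry (A^⊗2)_ij equals the minimum over all length-2 walks i = v_0 → v_1 → … → v_2 = j of Σ_t A[v_t][v_{t+1}]. For example, for (i, j) = (0, 2) we minimise over 3 possible intermediate vertex sequences; the minimum is 2, attained along the walk 0 → 2 → 2.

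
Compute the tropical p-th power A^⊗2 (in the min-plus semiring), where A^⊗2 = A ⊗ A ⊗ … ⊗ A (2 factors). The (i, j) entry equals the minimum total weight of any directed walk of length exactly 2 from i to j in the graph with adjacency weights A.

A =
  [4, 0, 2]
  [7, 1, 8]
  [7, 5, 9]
A^⊗2 =
  [7, 1, 6]
  [8, 2, 9]
  [11, 6, 9]

Each entry (A^⊗2)_ij equals the minimum over all length-2 walks i = v_0 → v_1 → … → v_2 = j of Σ_t A[v_t][v_{t+1}]. For example, for (i, j) = (0, 2) we minimise over 3 possible intermediate vertex sequences; the minimum is 6, attained along the walk 0 → 0 → 2.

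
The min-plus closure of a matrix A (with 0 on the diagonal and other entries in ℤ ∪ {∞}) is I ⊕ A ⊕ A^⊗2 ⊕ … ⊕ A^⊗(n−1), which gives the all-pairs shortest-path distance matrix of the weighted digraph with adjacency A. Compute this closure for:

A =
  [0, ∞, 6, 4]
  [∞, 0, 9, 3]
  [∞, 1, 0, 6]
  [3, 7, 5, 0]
Closure =
  [0, 7, 6, 4]
  [6, 0, 8, 3]
  [7, 1, 0, 4]
  [3, 6, 5, 0]

This is the Floyd-Warshall all-pairs shortest-path computation. For each intermediate vertex k = 0, 1, …, 3, update dist[i][j] ← min(dist[i][j], dist[i][k] + dist[k][j]). The final matrix gives, for each (i, j), the minimum total weight of any directed path from i to j (possibly empty when i = j).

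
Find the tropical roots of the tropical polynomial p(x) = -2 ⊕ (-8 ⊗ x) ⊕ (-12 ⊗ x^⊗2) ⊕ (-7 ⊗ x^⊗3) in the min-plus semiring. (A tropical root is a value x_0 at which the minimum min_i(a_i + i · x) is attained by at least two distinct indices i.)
Roots: {-5, 4, 6}

Each tropical root is a break point of the lower envelope of the lines y = a_i + i · x (there are 4 lines, with slopes 0, 1, ..., 3). Only the lines that attain the minimum somewhere contribute to roots; other lines are dominated. Here the surviving (envelope) indices are i = 3, i = 2, i = 1, i = 0.
Intersections between consecutive envelope lines give the roots: for adjacent envelope indices i < j the intersection is x = (a_i − a_j) / (j − i). Reading off the sorted break points: {-5, 4, 6}.
Verification: at each break x_0, at least two indices attain the minimum of min_i(a_i + i · x_0).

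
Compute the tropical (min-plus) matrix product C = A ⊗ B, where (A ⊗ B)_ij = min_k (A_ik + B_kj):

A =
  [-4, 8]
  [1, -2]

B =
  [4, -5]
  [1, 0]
A ⊗ B =
  [0, -9]
  [-1, -4]

Apply the min-plus product entry-by-entry:
  C[0][0] = min over k of (A[0][0] + B[0][0] = -4 + 4 = 0, A[0][1] + B[1][0] = 8 + 1 = 9) = 0 (attained at k = 0)
  C[0][1] = min over k of (A[0][0] + B[0][1] = -4 + -5 = -9, A[0][1] + B[1][1] = 8 + 0 = 8) = -9 (attained at k = 0)
  C[1][0] = min over k of (A[1][0] + B[0][0] = 1 + 4 = 5, A[1][1] + B[1][0] = -2 + 1 = -1) = -1 (attained at k = 1)
  C[1][1] = min over k of (A[1][0] + B[0][1] = 1 + -5 = -4, A[1][1] + B[1][1] = -2 + 0 = -2) = -4 (attained at k = 0)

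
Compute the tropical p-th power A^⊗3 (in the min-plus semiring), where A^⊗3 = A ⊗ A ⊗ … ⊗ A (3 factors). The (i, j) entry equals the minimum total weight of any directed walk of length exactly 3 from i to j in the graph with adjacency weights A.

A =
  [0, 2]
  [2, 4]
A^⊗3 =
  [0, 2]
  [2, 4]

Each entry (A^⊗3)_ij equals the minimum over all length-3 walks i = v_0 → v_1 → … → v_3 = j of Σ_t A[v_t][v_{t+1}]. For example, for (i, j) = (0, 1) we minimise over 4 possible intermediate vertex sequences; the minimum is 2, attained along the walk 0 → 0 → 0 → 1.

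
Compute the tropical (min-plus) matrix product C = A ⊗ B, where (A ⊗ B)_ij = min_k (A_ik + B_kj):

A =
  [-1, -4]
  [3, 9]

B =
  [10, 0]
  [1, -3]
A ⊗ B =
  [-3, -7]
  [10, 3]

Apply the min-plus product entry-by-entry:
  C[0][0] = min over k of (A[0][0] + B[0][0] = -1 + 10 = 9, A[0][1] + B[1][0] = -4 + 1 = -3) = -3 (attained at k = 1)
  C[0][1] = min over k of (A[0][0] + B[0][1] = -1 + 0 = -1, A[0][1] + B[1][1] = -4 + -3 = -7) = -7 (attained at k = 1)
  C[1][0] = min over k of (A[1][0] + B[0][0] = 3 + 10 = 13, A[1][1] + B[1][0] = 9 + 1 = 10) = 10 (attained at k = 1)
  C[1][1] = min over k of (A[1][0] + B[0][1] = 3 + 0 = 3, A[1][1] + B[1][1] = 9 + -3 = 6) = 3 (attained at k = 0)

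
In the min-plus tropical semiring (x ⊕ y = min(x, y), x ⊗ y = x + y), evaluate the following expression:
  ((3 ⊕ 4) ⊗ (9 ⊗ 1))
((3 ⊕ 4) ⊗ (9 ⊗ 1)) = 13

Expand innermost to outermost. Recall ⊕ takes the minimum of its arguments and ⊗ takes their sum. Working out the expression ((3 ⊕ 4) ⊗ (9 ⊗ 1)) gives 13.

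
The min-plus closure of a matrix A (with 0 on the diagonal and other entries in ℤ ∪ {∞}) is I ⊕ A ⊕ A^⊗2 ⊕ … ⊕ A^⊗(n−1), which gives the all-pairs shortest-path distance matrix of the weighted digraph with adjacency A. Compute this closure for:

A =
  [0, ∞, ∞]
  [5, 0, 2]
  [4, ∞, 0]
Closure =
  [0, ∞, ∞]
  [5, 0, 2]
  [4, ∞, 0]

This is the Floyd-Warshall all-pairs shortest-path computation. For each intermediate vertex k = 0, 1, …, 2, update dist[i][j] ← min(dist[i][j], dist[i][k] + dist[k][j]). The final matrix gives, for each (i, j), the minimum total weight of any directed path from i to j (possibly empty when i = j).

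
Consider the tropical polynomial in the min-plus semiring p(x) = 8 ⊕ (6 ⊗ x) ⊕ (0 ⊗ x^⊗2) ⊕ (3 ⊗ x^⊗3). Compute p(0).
p(0) = 0

A tropical monomial a ⊗ x^⊗i evaluates to a + i · x. Evaluating each term at x = 0:
  Term 0 contributes 8 + 0 · 0 = 8
  Term 1 contributes 6 + 1 · 0 = 6
  Term 2 contributes 0 + 2 · 0 = 0
  Term 3 contributes 3 + 3 · 0 = 3
p(0) = ⊕ of these = min[8, 6, 0, 3] = 0.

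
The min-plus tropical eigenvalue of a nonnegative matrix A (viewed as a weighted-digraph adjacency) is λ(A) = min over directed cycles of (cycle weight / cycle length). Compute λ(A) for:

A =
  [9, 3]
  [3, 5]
λ(A) = 3

Enumerate directed cycles and compute their means (weight / length). Sample:
  cycle 0 → 0: weight = 9, length = 1, mean = 9/1 ≈ 9.000
  cycle 1 → 1: weight = 5, length = 1, mean = 5/1 ≈ 5.000
  cycle 0 → 1 → 0: weight = 6, length = 2, mean = 6/2 ≈ 3.000
  cycle 1 → 0 → 1: weight = 6, length = 2, mean = 6/2 ≈ 3.000
Minimum mean = 3.000, attained e.g. along the cycle 0 → 1 → 0 with weight 6 and length 2. So λ(A) = 6/2 = 3.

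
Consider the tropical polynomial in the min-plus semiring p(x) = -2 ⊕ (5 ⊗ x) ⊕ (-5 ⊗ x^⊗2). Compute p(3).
p(3) = -2

A tropical monomial a ⊗ x^⊗i evaluates to a + i · x. Evaluating each term at x = 3:
  Term 0 contributes -2 + 0 · 3 = -2
  Term 1 contributes 5 + 1 · 3 = 8
  Term 2 contributes -5 + 2 · 3 = 1
p(3) = ⊕ of these = min[-2, 8, 1] = -2.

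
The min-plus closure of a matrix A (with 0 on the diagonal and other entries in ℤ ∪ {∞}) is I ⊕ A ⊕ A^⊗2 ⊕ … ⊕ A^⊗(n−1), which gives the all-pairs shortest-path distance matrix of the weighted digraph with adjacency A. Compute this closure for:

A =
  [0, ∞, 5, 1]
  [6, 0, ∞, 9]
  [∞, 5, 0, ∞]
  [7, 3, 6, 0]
Closure =
  [0, 4, 5, 1]
  [6, 0, 11, 7]
  [11, 5, 0, 12]
  [7, 3, 6, 0]

This is the Floyd-Warshall all-pairs shortest-path computation. For each intermediate vertex k = 0, 1, …, 3, update dist[i][j] ← min(dist[i][j], dist[i][k] + dist[k][j]). The final matrix gives, for each (i, j), the minimum total weight of any directed path from i to j (possibly empty when i = j).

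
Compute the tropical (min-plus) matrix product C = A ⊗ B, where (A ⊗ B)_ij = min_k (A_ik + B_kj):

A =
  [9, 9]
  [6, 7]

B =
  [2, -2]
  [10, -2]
A ⊗ B =
  [11, 7]
  [8, 4]

Apply the min-plus product entry-by-entry:
  C[0][0] = min over k of (A[0][0] + B[0][0] = 9 + 2 = 11, A[0][1] + B[1][0] = 9 + 10 = 19) = 11 (attained at k = 0)
  C[0][1] = min over k of (A[0][0] + B[0][1] = 9 + -2 = 7, A[0][1] + B[1][1] = 9 + -2 = 7) = 7 (attained at k = 0)
  C[1][0] = min over k of (A[1][0] + B[0][0] = 6 + 2 = 8, A[1][1] + B[1][0] = 7 + 10 = 17) = 8 (attained at k = 0)
  C[1][1] = min over k of (A[1][0] + B[0][1] = 6 + -2 = 4, A[1][1] + B[1][1] = 7 + -2 = 5) = 4 (attained at k = 0)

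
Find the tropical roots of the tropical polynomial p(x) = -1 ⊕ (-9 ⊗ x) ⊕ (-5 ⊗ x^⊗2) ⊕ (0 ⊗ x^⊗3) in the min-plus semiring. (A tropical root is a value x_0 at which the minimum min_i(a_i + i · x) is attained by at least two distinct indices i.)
Roots: {-5, -4, 8}

Each tropical root is a break point of the lower envelope of the lines y = a_i + i · x (there are 4 lines, with slopes 0, 1, ..., 3). Only the lines that attain the minimum somewhere contribute to roots; other lines are dominated. Here the surviving (envelope) indices are i = 3, i = 2, i = 1, i = 0.
Intersections between consecutive envelope lines give the roots: for adjacent envelope indices i < j the intersection is x = (a_i − a_j) / (j − i). Reading off the sorted break points: {-5, -4, 8}.
Verification: at each break x_0, at least two indices attain the minimum of min_i(a_i + i · x_0).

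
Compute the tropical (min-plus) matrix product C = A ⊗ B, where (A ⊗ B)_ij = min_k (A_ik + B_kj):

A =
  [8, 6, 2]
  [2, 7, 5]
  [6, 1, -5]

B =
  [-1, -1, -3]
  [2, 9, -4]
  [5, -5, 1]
A ⊗ B =
  [7, -3, 2]
  [1, 0, -1]
  [0, -10, -4]

Apply the min-plus product entry-by-entry:
  C[0][0] = min over k of (A[0][0] + B[0][0] = 8 + -1 = 7, A[0][1] + B[1][0] = 6 + 2 = 8, A[0][2] + B[2][0] = 2 + 5 = 7) = 7 (attained at k = 0)
  C[0][1] = min over k of (A[0][0] + B[0][1] = 8 + -1 = 7, A[0][1] + B[1][1] = 6 + 9 = 15, A[0][2] + B[2][1] = 2 + -5 = -3) = -3 (attained at k = 2)
  C[0][2] = min over k of (A[0][0] + B[0][2] = 8 + -3 = 5, A[0][1] + B[1][2] = 6 + -4 = 2, A[0][2] + B[2][2] = 2 + 1 = 3) = 2 (attained at k = 1)
  C[1][0] = min over k of (A[1][0] + B[0][0] = 2 + -1 = 1, A[1][1] + B[1][0] = 7 + 2 = 9, A[1][2] + B[2][0] = 5 + 5 = 10) = 1 (attained at k = 0)
  C[1][1] = min over k of (A[1][0] + B[0][1] = 2 + -1 = 1, A[1][1] + B[1][1] = 7 + 9 = 16, A[1][2] + B[2][1] = 5 + -5 = 0) = 0 (attained at k = 2)
  C[1][2] = min over k of (A[1][0] + B[0][2] = 2 + -3 = -1, A[1][1] + B[1][2] = 7 + -4 = 3, A[1][2] + B[2][2] = 5 + 1 = 6) = -1 (attained at k = 0)
  C[2][0] = min over k of (A[2][0] + B[0][0] = 6 + -1 = 5, A[2][1] + B[1][0] = 1 + 2 = 3, A[2][2] + B[2][0] = -5 + 5 = 0) = 0 (attained at k = 2)
  C[2][1] = min over k of (A[2][0] + B[0][1] = 6 + -1 = 5, A[2][1] + B[1][1] = 1 + 9 = 10, A[2][2] + B[2][1] = -5 + -5 = -10) = -10 (attained at k = 2)
  C[2][2] = min over k of (A[2][0] + B[0][2] = 6 + -3 = 3, A[2][1] + B[1][2] = 1 + -4 = -3, A[2][2] + B[2][2] = -5 + 1 = -4) = -4 (attained at k = 2)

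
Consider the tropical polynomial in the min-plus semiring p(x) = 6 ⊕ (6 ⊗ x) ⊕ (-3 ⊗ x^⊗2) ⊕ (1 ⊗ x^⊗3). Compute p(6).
p(6) = 6

A tropical monomial a ⊗ x^⊗i evaluates to a + i · x. Evaluating each term at x = 6:
  Term 0 contributes 6 + 0 · 6 = 6
  Term 1 contributes 6 + 1 · 6 = 12
  Term 2 contributes -3 + 2 · 6 = 9
  Term 3 contributes 1 + 3 · 6 = 19
p(6) = ⊕ of these = min[6, 12, 9, 19] = 6.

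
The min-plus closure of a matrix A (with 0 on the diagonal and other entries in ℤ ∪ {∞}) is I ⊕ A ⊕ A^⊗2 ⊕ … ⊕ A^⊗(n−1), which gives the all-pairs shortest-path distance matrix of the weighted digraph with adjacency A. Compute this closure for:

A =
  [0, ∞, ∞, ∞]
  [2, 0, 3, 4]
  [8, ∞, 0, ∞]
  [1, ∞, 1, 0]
Closure =
  [0, ∞, ∞, ∞]
  [2, 0, 3, 4]
  [8, ∞, 0, ∞]
  [1, ∞, 1, 0]

This is the Floyd-Warshall all-pairs shortest-path computation. For each intermediate vertex k = 0, 1, …, 3, update dist[i][j] ← min(dist[i][j], dist[i][k] + dist[k][j]). The final matrix gives, for each (i, j), the minimum total weight of any directed path from i to j (possibly empty when i = j).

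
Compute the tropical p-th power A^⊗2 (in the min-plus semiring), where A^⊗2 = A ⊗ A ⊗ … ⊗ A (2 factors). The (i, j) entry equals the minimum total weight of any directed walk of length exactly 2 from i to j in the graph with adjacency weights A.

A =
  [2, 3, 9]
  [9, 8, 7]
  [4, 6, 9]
A^⊗2 =
  [4, 5, 10]
  [11, 12, 15]
  [6, 7, 13]

Each entry (A^⊗2)_ij equals the minimum over all length-2 walks i = v_0 → v_1 → … → v_2 = j of Σ_t A[v_t][v_{t+1}]. For example, for (i, j) = (0, 2) we minimise over 3 possible intermediate vertex sequences; the minimum is 10, attained along the walk 0 → 1 → 2.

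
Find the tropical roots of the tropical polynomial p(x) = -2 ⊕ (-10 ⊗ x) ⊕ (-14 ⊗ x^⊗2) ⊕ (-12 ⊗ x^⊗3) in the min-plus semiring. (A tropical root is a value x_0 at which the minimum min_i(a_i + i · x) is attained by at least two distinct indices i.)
Roots: {-2, 4, 8}

Each tropical root is a break point of the lower envelope of the lines y = a_i + i · x (there are 4 lines, with slopes 0, 1, ..., 3). Only the lines that attain the minimum somewhere contribute to roots; other lines are dominated. Here the surviving (envelope) indices are i = 3, i = 2, i = 1, i = 0.
Intersections between consecutive envelope lines give the roots: for adjacent envelope indices i < j the intersection is x = (a_i − a_j) / (j − i). Reading off the sorted break points: {-2, 4, 8}.
Verification: at each break x_0, at least two indices attain the minimum of min_i(a_i + i · x_0).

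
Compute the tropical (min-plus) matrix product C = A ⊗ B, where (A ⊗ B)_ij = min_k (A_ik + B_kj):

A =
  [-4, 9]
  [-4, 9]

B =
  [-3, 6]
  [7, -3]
A ⊗ B =
  [-7, 2]
  [-7, 2]

Apply the min-plus product entry-by-entry:
  C[0][0] = min over k of (A[0][0] + B[0][0] = -4 + -3 = -7, A[0][1] + B[1][0] = 9 + 7 = 16) = -7 (attained at k = 0)
  C[0][1] = min over k of (A[0][0] + B[0][1] = -4 + 6 = 2, A[0][1] + B[1][1] = 9 + -3 = 6) = 2 (attained at k = 0)
  C[1][0] = min over k of (A[1][0] + B[0][0] = -4 + -3 = -7, A[1][1] + B[1][0] = 9 + 7 = 16) = -7 (attained at k = 0)
  C[1][1] = min over k of (A[1][0] + B[0][1] = -4 + 6 = 2, A[1][1] + B[1][1] = 9 + -3 = 6) = 2 (attained at k = 0)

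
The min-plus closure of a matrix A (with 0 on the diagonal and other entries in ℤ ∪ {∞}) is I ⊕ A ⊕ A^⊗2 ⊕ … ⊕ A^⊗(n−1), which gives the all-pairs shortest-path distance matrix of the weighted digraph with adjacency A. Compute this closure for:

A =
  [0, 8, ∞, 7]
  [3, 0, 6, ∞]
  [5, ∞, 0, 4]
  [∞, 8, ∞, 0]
Closure =
  [0, 8, 14, 7]
  [3, 0, 6, 10]
  [5, 12, 0, 4]
  [11, 8, 14, 0]

This is the Floyd-Warshall all-pairs shortest-path computation. For each intermediate vertex k = 0, 1, …, 3, update dist[i][j] ← min(dist[i][j], dist[i][k] + dist[k][j]). The final matrix gives, for each (i, j), the minimum total weight of any directed path from i to j (possibly empty when i = j).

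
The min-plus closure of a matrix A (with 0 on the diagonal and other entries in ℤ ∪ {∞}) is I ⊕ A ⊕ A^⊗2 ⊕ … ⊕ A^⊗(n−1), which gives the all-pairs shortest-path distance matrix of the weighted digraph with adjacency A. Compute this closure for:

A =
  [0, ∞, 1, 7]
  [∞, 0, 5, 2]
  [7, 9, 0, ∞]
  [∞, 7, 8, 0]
Closure =
  [0, 10, 1, 7]
  [12, 0, 5, 2]
  [7, 9, 0, 11]
  [15, 7, 8, 0]

This is the Floyd-Warshall all-pairs shortest-path computation. For each intermediate vertex k = 0, 1, …, 3, update dist[i][j] ← min(dist[i][j], dist[i][k] + dist[k][j]). The final matrix gives, for each (i, j), the minimum total weight of any directed path from i to j (possibly empty when i = j).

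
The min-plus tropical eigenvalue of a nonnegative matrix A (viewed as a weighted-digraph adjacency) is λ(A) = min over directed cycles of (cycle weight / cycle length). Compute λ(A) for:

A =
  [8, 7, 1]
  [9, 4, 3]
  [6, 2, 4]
λ(A) = 5/2

Enumerate directed cycles and compute their means (weight / length). Sample:
  cycle 0 → 0: weight = 8, length = 1, mean = 8/1 ≈ 8.000
  cycle 1 → 1: weight = 4, length = 1, mean = 4/1 ≈ 4.000
  cycle 2 → 2: weight = 4, length = 1, mean = 4/1 ≈ 4.000
  cycle 0 → 1 → 0: weight = 16, length = 2, mean = 16/2 ≈ 8.000
  cycle 0 → 2 → 0: weight = 7, length = 2, mean = 7/2 ≈ 3.500
  cycle 1 → 0 → 1: weight = 16, length = 2, mean = 16/2 ≈ 8.000
Minimum mean = 2.500, attained e.g. along the cycle 1 → 2 → 1 with weight 5 and length 2. So λ(A) = 5/2 = 5/2.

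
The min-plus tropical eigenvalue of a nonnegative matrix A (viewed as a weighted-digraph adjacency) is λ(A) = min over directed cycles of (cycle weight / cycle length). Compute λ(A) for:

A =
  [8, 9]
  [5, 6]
λ(A) = 6

Enumerate directed cycles and compute their means (weight / length). Sample:
  cycle 0 → 0: weight = 8, length = 1, mean = 8/1 ≈ 8.000
  cycle 1 → 1: weight = 6, length = 1, mean = 6/1 ≈ 6.000
  cycle 0 → 1 → 0: weight = 14, length = 2, mean = 14/2 ≈ 7.000
  cycle 1 → 0 → 1: weight = 14, length = 2, mean = 14/2 ≈ 7.000
Minimum mean = 6.000, attained e.g. along the cycle 1 → 1 with weight 6 and length 1. So λ(A) = 6/1 = 6.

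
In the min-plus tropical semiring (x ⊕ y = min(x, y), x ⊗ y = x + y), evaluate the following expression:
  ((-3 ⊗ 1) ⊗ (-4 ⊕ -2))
((-3 ⊗ 1) ⊗ (-4 ⊕ -2)) = -6

Expand innermost to outermost. Recall ⊕ takes the minimum of its arguments and ⊗ takes their sum. Working out the expression ((-3 ⊗ 1) ⊗ (-4 ⊕ -2)) gives -6.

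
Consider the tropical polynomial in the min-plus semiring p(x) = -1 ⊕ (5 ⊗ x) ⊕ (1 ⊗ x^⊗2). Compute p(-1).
p(-1) = -1

A tropical monomial a ⊗ x^⊗i evaluates to a + i · x. Evaluating each term at x = -1:
  Term 0 contributes -1 + 0 · -1 = -1
  Term 1 contributes 5 + 1 · -1 = 4
  Term 2 contributes 1 + 2 · -1 = -1
p(-1) = ⊕ of these = min[-1, 4, -1] = -1.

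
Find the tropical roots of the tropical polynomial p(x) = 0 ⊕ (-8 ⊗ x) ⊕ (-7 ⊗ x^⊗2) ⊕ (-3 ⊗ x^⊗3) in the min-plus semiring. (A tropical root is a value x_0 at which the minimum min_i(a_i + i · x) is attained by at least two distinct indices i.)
Roots: {-4, -1, 8}

Each tropical root is a break point of the lower envelope of the lines y = a_i + i · x (there are 4 lines, with slopes 0, 1, ..., 3). Only the lines that attain the minimum somewhere contribute to roots; other lines are dominated. Here the surviving (envelope) indices are i = 3, i = 2, i = 1, i = 0.
Intersections between consecutive envelope lines give the roots: for adjacent envelope indices i < j the intersection is x = (a_i − a_j) / (j − i). Reading off the sorted break points: {-4, -1, 8}.
Verification: at each break x_0, at least two indices attain the minimum of min_i(a_i + i · x_0).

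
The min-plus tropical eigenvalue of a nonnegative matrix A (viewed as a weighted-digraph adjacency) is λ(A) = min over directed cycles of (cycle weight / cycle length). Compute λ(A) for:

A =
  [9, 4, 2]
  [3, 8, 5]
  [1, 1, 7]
λ(A) = 3/2

Enumerate directed cycles and compute their means (weight / length). Sample:
  cycle 0 → 0: weight = 9, length = 1, mean = 9/1 ≈ 9.000
  cycle 1 → 1: weight = 8, length = 1, mean = 8/1 ≈ 8.000
  cycle 2 → 2: weight = 7, length = 1, mean = 7/1 ≈ 7.000
  cycle 0 → 1 → 0: weight = 7, length = 2, mean = 7/2 ≈ 3.500
  cycle 0 → 2 → 0: weight = 3, length = 2, mean = 3/2 ≈ 1.500
  cycle 1 → 0 → 1: weight = 7, length = 2, mean = 7/2 ≈ 3.500
Minimum mean = 1.500, attained e.g. along the cycle 0 → 2 → 0 with weight 3 and length 2. So λ(A) = 3/2 = 3/2.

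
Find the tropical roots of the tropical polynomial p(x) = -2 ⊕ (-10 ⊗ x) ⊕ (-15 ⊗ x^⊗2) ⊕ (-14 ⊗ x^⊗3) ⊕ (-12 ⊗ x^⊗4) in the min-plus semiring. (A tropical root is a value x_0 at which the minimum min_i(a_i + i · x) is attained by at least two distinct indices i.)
Roots: {-2, -1, 5, 8}

Each tropical root is a break point of the lower envelope of the lines y = a_i + i · x (there are 5 lines, with slopes 0, 1, ..., 4). Only the lines that attain the minimum somewhere contribute to roots; other lines are dominated. Here the surviving (envelope) indices are i = 4, i = 3, i = 2, i = 1, i = 0.
Intersections between consecutive envelope lines give the roots: for adjacent envelope indices i < j the intersection is x = (a_i − a_j) / (j − i). Reading off the sorted break points: {-2, -1, 5, 8}.
Verification: at each break x_0, at least two indices attain the minimum of min_i(a_i + i · x_0).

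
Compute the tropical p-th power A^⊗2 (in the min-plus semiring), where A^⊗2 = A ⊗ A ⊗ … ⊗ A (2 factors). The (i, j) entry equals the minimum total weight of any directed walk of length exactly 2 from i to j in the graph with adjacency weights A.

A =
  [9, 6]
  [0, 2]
A^⊗2 =
  [6, 8]
  [2, 4]

Each entry (A^⊗2)_ij equals the minimum over all length-2 walks i = v_0 → v_1 → … → v_2 = j of Σ_t A[v_t][v_{t+1}]. For example, for (i, j) = (0, 1) we minimise over 2 possible intermediate vertex sequences; the minimum is 8, attained along the walk 0 → 1 → 1.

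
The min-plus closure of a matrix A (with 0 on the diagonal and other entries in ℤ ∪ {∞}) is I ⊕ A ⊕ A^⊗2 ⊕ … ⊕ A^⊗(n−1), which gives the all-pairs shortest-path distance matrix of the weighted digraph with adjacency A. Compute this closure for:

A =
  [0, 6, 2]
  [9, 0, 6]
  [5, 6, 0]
Closure =
  [0, 6, 2]
  [9, 0, 6]
  [5, 6, 0]

This is the Floyd-Warshall all-pairs shortest-path computation. For each intermediate vertex k = 0, 1, …, 2, update dist[i][j] ← min(dist[i][j], dist[i][k] + dist[k][j]). The final matrix gives, for each (i, j), the minimum total weight of any directed path from i to j (possibly empty when i = j).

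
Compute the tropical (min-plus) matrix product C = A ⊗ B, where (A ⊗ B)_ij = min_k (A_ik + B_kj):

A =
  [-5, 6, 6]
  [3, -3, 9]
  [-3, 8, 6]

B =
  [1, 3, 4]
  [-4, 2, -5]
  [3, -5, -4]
A ⊗ B =
  [-4, -2, -1]
  [-7, -1, -8]
  [-2, 0, 1]

Apply the min-plus product entry-by-entry:
  C[0][0] = min over k of (A[0][0] + B[0][0] = -5 + 1 = -4, A[0][1] + B[1][0] = 6 + -4 = 2, A[0][2] + B[2][0] = 6 + 3 = 9) = -4 (attained at k = 0)
  C[0][1] = min over k of (A[0][0] + B[0][1] = -5 + 3 = -2, A[0][1] + B[1][1] = 6 + 2 = 8, A[0][2] + B[2][1] = 6 + -5 = 1) = -2 (attained at k = 0)
  C[0][2] = min over k of (A[0][0] + B[0][2] = -5 + 4 = -1, A[0][1] + B[1][2] = 6 + -5 = 1, A[0][2] + B[2][2] = 6 + -4 = 2) = -1 (attained at k = 0)
  C[1][0] = min over k of (A[1][0] + B[0][0] = 3 + 1 = 4, A[1][1] + B[1][0] = -3 + -4 = -7, A[1][2] + B[2][0] = 9 + 3 = 12) = -7 (attained at k = 1)
  C[1][1] = min over k of (A[1][0] + B[0][1] = 3 + 3 = 6, A[1][1] + B[1][1] = -3 + 2 = -1, A[1][2] + B[2][1] = 9 + -5 = 4) = -1 (attained at k = 1)
  C[1][2] = min over k of (A[1][0] + B[0][2] = 3 + 4 = 7, A[1][1] + B[1][2] = -3 + -5 = -8, A[1][2] + B[2][2] = 9 + -4 = 5) = -8 (attained at k = 1)
  C[2][0] = min over k of (A[2][0] + B[0][0] = -3 + 1 = -2, A[2][1] + B[1][0] = 8 + -4 = 4, A[2][2] + B[2][0] = 6 + 3 = 9) = -2 (attained at k = 0)
  C[2][1] = min over k of (A[2][0] + B[0][1] = -3 + 3 = 0, A[2][1] + B[1][1] = 8 + 2 = 10, A[2][2] + B[2][1] = 6 + -5 = 1) = 0 (attained at k = 0)
  C[2][2] = min over k of (A[2][0] + B[0][2] = -3 + 4 = 1, A[2][1] + B[1][2] = 8 + -5 = 3, A[2][2] + B[2][2] = 6 + -4 = 2) = 1 (attained at k = 0)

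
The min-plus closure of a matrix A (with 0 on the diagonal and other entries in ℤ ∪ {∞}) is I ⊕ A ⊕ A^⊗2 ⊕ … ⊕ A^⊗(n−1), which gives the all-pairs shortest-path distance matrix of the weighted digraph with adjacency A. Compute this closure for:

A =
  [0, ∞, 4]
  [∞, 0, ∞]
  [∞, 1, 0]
Closure =
  [0, 5, 4]
  [∞, 0, ∞]
  [∞, 1, 0]

This is the Floyd-Warshall all-pairs shortest-path computation. For each intermediate vertex k = 0, 1, …, 2, update dist[i][j] ← min(dist[i][j], dist[i][k] + dist[k][j]). The final matrix gives, for each (i, j), the minimum total weight of any directed path from i to j (possibly empty when i = j).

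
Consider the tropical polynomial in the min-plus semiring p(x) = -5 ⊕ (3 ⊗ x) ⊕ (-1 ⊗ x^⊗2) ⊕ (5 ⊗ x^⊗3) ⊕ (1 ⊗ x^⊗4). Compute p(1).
p(1) = -5

A tropical monomial a ⊗ x^⊗i evaluates to a + i · x. Evaluating each term at x = 1:
  Term 0 contributes -5 + 0 · 1 = -5
  Term 1 contributes 3 + 1 · 1 = 4
  Term 2 contributes -1 + 2 · 1 = 1
  Term 3 contributes 5 + 3 · 1 = 8
  Term 4 contributes 1 + 4 · 1 = 5
p(1) = ⊕ of these = min[-5, 4, 1, 8, 5] = -5.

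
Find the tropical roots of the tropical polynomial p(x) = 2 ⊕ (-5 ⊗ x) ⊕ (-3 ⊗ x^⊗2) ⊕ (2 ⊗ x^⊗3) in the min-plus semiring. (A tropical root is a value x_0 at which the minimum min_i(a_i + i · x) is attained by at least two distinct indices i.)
Roots: {-5, -2, 7}

Each tropical root is a break point of the lower envelope of the lines y = a_i + i · x (there are 4 lines, with slopes 0, 1, ..., 3). Only the lines that attain the minimum somewhere contribute to roots; other lines are dominated. Here the surviving (envelope) indices are i = 3, i = 2, i = 1, i = 0.
Intersections between consecutive envelope lines give the roots: for adjacent envelope indices i < j the intersection is x = (a_i − a_j) / (j − i). Reading off the sorted break points: {-5, -2, 7}.
Verification: at each break x_0, at least two indices attain the minimum of min_i(a_i + i · x_0).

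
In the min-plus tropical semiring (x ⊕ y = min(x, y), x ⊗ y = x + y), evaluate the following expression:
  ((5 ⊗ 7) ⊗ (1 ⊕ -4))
((5 ⊗ 7) ⊗ (1 ⊕ -4)) = 8

Expand innermost to outermost. Recall ⊕ takes the minimum of its arguments and ⊗ takes their sum. Working out the expression ((5 ⊗ 7) ⊗ (1 ⊕ -4)) gives 8.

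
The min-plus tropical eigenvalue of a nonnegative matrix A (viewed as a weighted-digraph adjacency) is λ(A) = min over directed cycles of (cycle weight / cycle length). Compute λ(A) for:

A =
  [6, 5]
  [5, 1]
λ(A) = 1

Enumerate directed cycles and compute their means (weight / length). Sample:
  cycle 0 → 0: weight = 6, length = 1, mean = 6/1 ≈ 6.000
  cycle 1 → 1: weight = 1, length = 1, mean = 1/1 ≈ 1.000
  cycle 0 → 1 → 0: weight = 10, length = 2, mean = 10/2 ≈ 5.000
  cycle 1 → 0 → 1: weight = 10, length = 2, mean = 10/2 ≈ 5.000
Minimum mean = 1.000, attained e.g. along the cycle 1 → 1 with weight 1 and length 1. So λ(A) = 1/1 = 1.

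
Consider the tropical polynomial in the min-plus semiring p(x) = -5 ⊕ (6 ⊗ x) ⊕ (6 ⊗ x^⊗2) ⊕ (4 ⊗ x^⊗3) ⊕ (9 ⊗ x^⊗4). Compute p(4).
p(4) = -5

A tropical monomial a ⊗ x^⊗i evaluates to a + i · x. Evaluating each term at x = 4:
  Term 0 contributes -5 + 0 · 4 = -5
  Term 1 contributes 6 + 1 · 4 = 10
  Term 2 contributes 6 + 2 · 4 = 14
  Term 3 contributes 4 + 3 · 4 = 16
  Term 4 contributes 9 + 4 · 4 = 25
p(4) = ⊕ of these = min[-5, 10, 14, 16, 25] = -5.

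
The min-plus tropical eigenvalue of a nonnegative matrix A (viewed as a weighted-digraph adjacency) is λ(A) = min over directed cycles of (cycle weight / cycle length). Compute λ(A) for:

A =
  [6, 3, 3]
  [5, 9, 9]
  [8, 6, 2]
λ(A) = 2

Enumerate directed cycles and compute their means (weight / length). Sample:
  cycle 0 → 0: weight = 6, length = 1, mean = 6/1 ≈ 6.000
  cycle 1 → 1: weight = 9, length = 1, mean = 9/1 ≈ 9.000
  cycle 2 → 2: weight = 2, length = 1, mean = 2/1 ≈ 2.000
  cycle 0 → 1 → 0: weight = 8, length = 2, mean = 8/2 ≈ 4.000
  cycle 0 → 2 → 0: weight = 11, length = 2, mean = 11/2 ≈ 5.500
  cycle 1 → 0 → 1: weight = 8, length = 2, mean = 8/2 ≈ 4.000
Minimum mean = 2.000, attained e.g. along the cycle 2 → 2 with weight 2 and length 1. So λ(A) = 2/1 = 2.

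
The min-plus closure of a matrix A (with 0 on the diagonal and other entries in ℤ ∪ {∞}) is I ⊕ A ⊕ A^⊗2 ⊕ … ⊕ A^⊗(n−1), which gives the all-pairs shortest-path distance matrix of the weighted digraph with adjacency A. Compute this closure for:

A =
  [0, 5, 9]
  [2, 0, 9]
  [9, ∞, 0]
Closure =
  [0, 5, 9]
  [2, 0, 9]
  [9, 14, 0]

This is the Floyd-Warshall all-pairs shortest-path computation. For each intermediate vertex k = 0, 1, …, 2, update dist[i][j] ← min(dist[i][j], dist[i][k] + dist[k][j]). The final matrix gives, for each (i, j), the minimum total weight of any directed path from i to j (possibly empty when i = j).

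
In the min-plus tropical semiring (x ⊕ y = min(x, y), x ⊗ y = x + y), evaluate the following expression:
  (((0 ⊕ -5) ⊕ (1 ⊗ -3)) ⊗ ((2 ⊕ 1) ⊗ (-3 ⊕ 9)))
(((0 ⊕ -5) ⊕ (1 ⊗ -3)) ⊗ ((2 ⊕ 1) ⊗ (-3 ⊕ 9))) = -7

Expand innermost to outermost. Recall ⊕ takes the minimum of its arguments and ⊗ takes their sum. Working out the expression (((0 ⊕ -5) ⊕ (1 ⊗ -3)) ⊗ ((2 ⊕ 1) ⊗ (-3 ⊕ 9))) gives -7.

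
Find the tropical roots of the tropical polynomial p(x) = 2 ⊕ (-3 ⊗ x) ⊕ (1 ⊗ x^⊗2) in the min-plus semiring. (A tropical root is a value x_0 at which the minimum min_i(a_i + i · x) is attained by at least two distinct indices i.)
Roots: {-4, 5}

Each tropical root is a break point of the lower envelope of the lines y = a_i + i · x (there are 3 lines, with slopes 0, 1, ..., 2). Only the lines that attain the minimum somewhere contribute to roots; other lines are dominated. Here the surviving (envelope) indices are i = 2, i = 1, i = 0.
Intersections between consecutive envelope lines give the roots: for adjacent envelope indices i < j the intersection is x = (a_i − a_j) / (j − i). Reading off the sorted break points: {-4, 5}.
Verification: at each break x_0, at least two indices attain the minimum of min_i(a_i + i · x_0).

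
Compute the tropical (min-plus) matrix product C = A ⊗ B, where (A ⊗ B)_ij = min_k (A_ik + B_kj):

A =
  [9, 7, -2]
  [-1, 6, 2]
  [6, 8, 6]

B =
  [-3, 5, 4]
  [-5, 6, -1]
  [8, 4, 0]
A ⊗ B =
  [2, 2, -2]
  [-4, 4, 2]
  [3, 10, 6]

Apply the min-plus product entry-by-entry:
  C[0][0] = min over k of (A[0][0] + B[0][0] = 9 + -3 = 6, A[0][1] + B[1][0] = 7 + -5 = 2, A[0][2] + B[2][0] = -2 + 8 = 6) = 2 (attained at k = 1)
  C[0][1] = min over k of (A[0][0] + B[0][1] = 9 + 5 = 14, A[0][1] + B[1][1] = 7 + 6 = 13, A[0][2] + B[2][1] = -2 + 4 = 2) = 2 (attained at k = 2)
  C[0][2] = min over k of (A[0][0] + B[0][2] = 9 + 4 = 13, A[0][1] + B[1][2] = 7 + -1 = 6, A[0][2] + B[2][2] = -2 + 0 = -2) = -2 (attained at k = 2)
  C[1][0] = min over k of (A[1][0] + B[0][0] = -1 + -3 = -4, A[1][1] + B[1][0] = 6 + -5 = 1, A[1][2] + B[2][0] = 2 + 8 = 10) = -4 (attained at k = 0)
  C[1][1] = min over k of (A[1][0] + B[0][1] = -1 + 5 = 4, A[1][1] + B[1][1] = 6 + 6 = 12, A[1][2] + B[2][1] = 2 + 4 = 6) = 4 (attained at k = 0)
  C[1][2] = min over k of (A[1][0] + B[0][2] = -1 + 4 = 3, A[1][1] + B[1][2] = 6 + -1 = 5, A[1][2] + B[2][2] = 2 + 0 = 2) = 2 (attained at k = 2)
  C[2][0] = min over k of (A[2][0] + B[0][0] = 6 + -3 = 3, A[2][1] + B[1][0] = 8 + -5 = 3, A[2][2] + B[2][0] = 6 + 8 = 14) = 3 (attained at k = 0)
  C[2][1] = min over k of (A[2][0] + B[0][1] = 6 + 5 = 11, A[2][1] + B[1][1] = 8 + 6 = 14, A[2][2] + B[2][1] = 6 + 4 = 10) = 10 (attained at k = 2)
  C[2][2] = min over k of (A[2][0] + B[0][2] = 6 + 4 = 10, A[2][1] + B[1][2] = 8 + -1 = 7, A[2][2] + B[2][2] = 6 + 0 = 6) = 6 (attained at k = 2)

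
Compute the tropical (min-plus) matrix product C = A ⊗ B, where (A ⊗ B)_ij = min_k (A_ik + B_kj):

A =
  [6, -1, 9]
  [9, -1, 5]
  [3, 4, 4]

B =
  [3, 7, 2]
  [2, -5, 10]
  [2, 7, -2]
A ⊗ B =
  [1, -6, 7]
  [1, -6, 3]
  [6, -1, 2]

Apply the min-plus product entry-by-entry:
  C[0][0] = min over k of (A[0][0] + B[0][0] = 6 + 3 = 9, A[0][1] + B[1][0] = -1 + 2 = 1, A[0][2] + B[2][0] = 9 + 2 = 11) = 1 (attained at k = 1)
  C[0][1] = min over k of (A[0][0] + B[0][1] = 6 + 7 = 13, A[0][1] + B[1][1] = -1 + -5 = -6, A[0][2] + B[2][1] = 9 + 7 = 16) = -6 (attained at k = 1)
  C[0][2] = min over k of (A[0][0] + B[0][2] = 6 + 2 = 8, A[0][1] + B[1][2] = -1 + 10 = 9, A[0][2] + B[2][2] = 9 + -2 = 7) = 7 (attained at k = 2)
  C[1][0] = min over k of (A[1][0] + B[0][0] = 9 + 3 = 12, A[1][1] + B[1][0] = -1 + 2 = 1, A[1][2] + B[2][0] = 5 + 2 = 7) = 1 (attained at k = 1)
  C[1][1] = min over k of (A[1][0] + B[0][1] = 9 + 7 = 16, A[1][1] + B[1][1] = -1 + -5 = -6, A[1][2] + B[2][1] = 5 + 7 = 12) = -6 (attained at k = 1)
  C[1][2] = min over k of (A[1][0] + B[0][2] = 9 + 2 = 11, A[1][1] + B[1][2] = -1 + 10 = 9, A[1][2] + B[2][2] = 5 + -2 = 3) = 3 (attained at k = 2)
  C[2][0] = min over k of (A[2][0] + B[0][0] = 3 + 3 = 6, A[2][1] + B[1][0] = 4 + 2 = 6, A[2][2] + B[2][0] = 4 + 2 = 6) = 6 (attained at k = 0)
  C[2][1] = min over k of (A[2][0] + B[0][1] = 3 + 7 = 10, A[2][1] + B[1][1] = 4 + -5 = -1, A[2][2] + B[2][1] = 4 + 7 = 11) = -1 (attained at k = 1)
  C[2][2] = min over k of (A[2][0] + B[0][2] = 3 + 2 = 5, A[2][1] + B[1][2] = 4 + 10 = 14, A[2][2] + B[2][2] = 4 + -2 = 2) = 2 (attained at k = 2)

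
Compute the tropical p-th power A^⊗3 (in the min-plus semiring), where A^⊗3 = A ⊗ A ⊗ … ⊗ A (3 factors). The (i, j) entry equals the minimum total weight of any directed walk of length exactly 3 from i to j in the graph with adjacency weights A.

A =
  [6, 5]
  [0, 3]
A^⊗3 =
  [8, 10]
  [5, 8]

Each entry (A^⊗3)_ij equals the minimum over all length-3 walks i = v_0 → v_1 → … → v_3 = j of Σ_t A[v_t][v_{t+1}]. For example, for (i, j) = (0, 1) we minimise over 4 possible intermediate vertex sequences; the minimum is 10, attained along the walk 0 → 1 → 0 → 1.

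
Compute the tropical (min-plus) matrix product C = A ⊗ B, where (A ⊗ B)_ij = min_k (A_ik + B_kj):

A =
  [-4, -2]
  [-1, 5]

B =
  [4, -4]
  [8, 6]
A ⊗ B =
  [0, -8]
  [3, -5]

Apply the min-plus product entry-by-entry:
  C[0][0] = min over k of (A[0][0] + B[0][0] = -4 + 4 = 0, A[0][1] + B[1][0] = -2 + 8 = 6) = 0 (attained at k = 0)
  C[0][1] = min over k of (A[0][0] + B[0][1] = -4 + -4 = -8, A[0][1] + B[1][1] = -2 + 6 = 4) = -8 (attained at k = 0)
  C[1][0] = min over k of (A[1][0] + B[0][0] = -1 + 4 = 3, A[1][1] + B[1][0] = 5 + 8 = 13) = 3 (attained at k = 0)
  C[1][1] = min over k of (A[1][0] + B[0][1] = -1 + -4 = -5, A[1][1] + B[1][1] = 5 + 6 = 11) = -5 (attained at k = 0)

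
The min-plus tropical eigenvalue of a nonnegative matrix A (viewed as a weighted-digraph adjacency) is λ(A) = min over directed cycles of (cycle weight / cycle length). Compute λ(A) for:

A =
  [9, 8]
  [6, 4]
λ(A) = 4

Enumerate directed cycles and compute their means (weight / length). Sample:
  cycle 0 → 0: weight = 9, length = 1, mean = 9/1 ≈ 9.000
  cycle 1 → 1: weight = 4, length = 1, mean = 4/1 ≈ 4.000
  cycle 0 → 1 → 0: weight = 14, length = 2, mean = 14/2 ≈ 7.000
  cycle 1 → 0 → 1: weight = 14, length = 2, mean = 14/2 ≈ 7.000
Minimum mean = 4.000, attained e.g. along the cycle 1 → 1 with weight 4 and length 1. So λ(A) = 4/1 = 4.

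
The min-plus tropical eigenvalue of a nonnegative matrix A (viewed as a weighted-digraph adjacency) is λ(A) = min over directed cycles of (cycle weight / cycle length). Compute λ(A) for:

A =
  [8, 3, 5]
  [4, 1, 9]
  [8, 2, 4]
λ(A) = 1

Enumerate directed cycles and compute their means (weight / length). Sample:
  cycle 0 → 0: weight = 8, length = 1, mean = 8/1 ≈ 8.000
  cycle 1 → 1: weight = 1, length = 1, mean = 1/1 ≈ 1.000
  cycle 2 → 2: weight = 4, length = 1, mean = 4/1 ≈ 4.000
  cycle 0 → 1 → 0: weight = 7, length = 2, mean = 7/2 ≈ 3.500
  cycle 0 → 2 → 0: weight = 13, length = 2, mean = 13/2 ≈ 6.500
  cycle 1 → 0 → 1: weight = 7, length = 2, mean = 7/2 ≈ 3.500
Minimum mean = 1.000, attained e.g. along the cycle 1 → 1 with weight 1 and length 1. So λ(A) = 1/1 = 1.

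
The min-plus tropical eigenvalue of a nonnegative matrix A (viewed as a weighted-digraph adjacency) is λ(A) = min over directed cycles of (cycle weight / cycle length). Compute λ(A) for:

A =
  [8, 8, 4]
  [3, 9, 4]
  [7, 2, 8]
λ(A) = 3

Enumerate directed cycles and compute their means (weight / length). Sample:
  cycle 0 → 0: weight = 8, length = 1, mean = 8/1 ≈ 8.000
  cycle 1 → 1: weight = 9, length = 1, mean = 9/1 ≈ 9.000
  cycle 2 → 2: weight = 8, length = 1, mean = 8/1 ≈ 8.000
  cycle 0 → 1 → 0: weight = 11, length = 2, mean = 11/2 ≈ 5.500
  cycle 0 → 2 → 0: weight = 11, length = 2, mean = 11/2 ≈ 5.500
  cycle 1 → 0 → 1: weight = 11, length = 2, mean = 11/2 ≈ 5.500
Minimum mean = 3.000, attained e.g. along the cycle 1 → 2 → 1 with weight 6 and length 2. So λ(A) = 6/2 = 3.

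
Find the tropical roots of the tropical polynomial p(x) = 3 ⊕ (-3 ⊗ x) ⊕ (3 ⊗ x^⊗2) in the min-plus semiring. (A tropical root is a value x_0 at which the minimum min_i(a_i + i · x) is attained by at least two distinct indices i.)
Roots: {-6, 6}

Each tropical root is a break point of the lower envelope of the lines y = a_i + i · x (there are 3 lines, with slopes 0, 1, ..., 2). Only the lines that attain the minimum somewhere contribute to roots; other lines are dominated. Here the surviving (envelope) indices are i = 2, i = 1, i = 0.
Intersections between consecutive envelope lines give the roots: for adjacent envelope indices i < j the intersection is x = (a_i − a_j) / (j − i). Reading off the sorted break points: {-6, 6}.
Verification: at each break x_0, at least two indices attain the minimum of min_i(a_i + i · x_0).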